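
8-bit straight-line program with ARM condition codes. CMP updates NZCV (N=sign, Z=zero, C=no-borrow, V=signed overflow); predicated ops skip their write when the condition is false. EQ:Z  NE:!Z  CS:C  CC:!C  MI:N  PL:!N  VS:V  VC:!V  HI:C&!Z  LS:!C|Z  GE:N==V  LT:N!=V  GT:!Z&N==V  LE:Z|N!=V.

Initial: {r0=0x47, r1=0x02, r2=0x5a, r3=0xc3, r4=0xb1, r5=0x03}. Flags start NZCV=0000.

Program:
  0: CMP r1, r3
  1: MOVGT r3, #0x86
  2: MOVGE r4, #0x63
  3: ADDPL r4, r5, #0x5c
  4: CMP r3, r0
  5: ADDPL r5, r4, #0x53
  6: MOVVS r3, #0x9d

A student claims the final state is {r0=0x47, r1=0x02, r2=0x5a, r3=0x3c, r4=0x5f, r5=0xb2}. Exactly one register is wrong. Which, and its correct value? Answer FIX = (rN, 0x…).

[0] flags=0000 → (cmp)
[1] flags=0000 GT?T → r3=0x86
[2] flags=0000 GE?T → r4=0x63
[3] flags=0000 PL?T → r4=0x5f
[4] flags=0011 → (cmp)
[5] flags=0011 PL?T → r5=0xb2
[6] flags=0011 VS?T → r3=0x9d

FIX = (r3, 0x9d)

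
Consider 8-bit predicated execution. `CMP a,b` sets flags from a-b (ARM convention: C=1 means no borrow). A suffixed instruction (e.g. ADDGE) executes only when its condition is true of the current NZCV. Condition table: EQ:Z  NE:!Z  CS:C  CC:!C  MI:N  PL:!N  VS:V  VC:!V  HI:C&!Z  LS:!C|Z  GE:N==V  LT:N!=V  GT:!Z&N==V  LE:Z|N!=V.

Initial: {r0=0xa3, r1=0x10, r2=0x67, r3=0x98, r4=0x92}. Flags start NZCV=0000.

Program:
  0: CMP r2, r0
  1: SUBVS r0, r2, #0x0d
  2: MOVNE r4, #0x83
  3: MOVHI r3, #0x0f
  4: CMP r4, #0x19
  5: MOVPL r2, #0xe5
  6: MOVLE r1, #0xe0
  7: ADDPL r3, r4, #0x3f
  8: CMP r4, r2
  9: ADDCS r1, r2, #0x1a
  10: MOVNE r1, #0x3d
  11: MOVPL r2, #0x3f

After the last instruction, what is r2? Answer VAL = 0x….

0: ✓ CMP  NZCV=1001
1: ✓ SUBVS  r0←0x5a
2: ✓ MOVNE  r4←0x83
3: · MOVHI
4: ✓ CMP  NZCV=0011
5: ✓ MOVPL  r2←0xe5
6: ✓ MOVLE  r1←0xe0
7: ✓ ADDPL  r3←0xc2
8: ✓ CMP  NZCV=1000
9: · ADDCS
10: ✓ MOVNE  r1←0x3d
11: · MOVPL

VAL = 0xe5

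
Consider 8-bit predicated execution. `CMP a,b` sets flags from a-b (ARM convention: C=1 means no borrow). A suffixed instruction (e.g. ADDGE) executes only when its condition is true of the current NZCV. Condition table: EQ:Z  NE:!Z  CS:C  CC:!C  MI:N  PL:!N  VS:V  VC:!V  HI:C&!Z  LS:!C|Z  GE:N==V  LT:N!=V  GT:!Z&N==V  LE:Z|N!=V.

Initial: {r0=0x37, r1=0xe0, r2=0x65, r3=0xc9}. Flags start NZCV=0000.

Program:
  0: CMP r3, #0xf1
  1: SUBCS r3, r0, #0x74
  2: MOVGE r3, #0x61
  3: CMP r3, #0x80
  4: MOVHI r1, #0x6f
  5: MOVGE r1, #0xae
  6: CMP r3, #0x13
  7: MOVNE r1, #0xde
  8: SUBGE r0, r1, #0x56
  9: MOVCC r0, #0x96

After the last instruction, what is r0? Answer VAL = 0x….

VAL = 0x37

0: ✓ CMP  NZCV=1000
1: · SUBCS
2: · MOVGE
3: ✓ CMP  NZCV=0010
4: ✓ MOVHI  r1←0x6f
5: ✓ MOVGE  r1←0xae
6: ✓ CMP  NZCV=1010
7: ✓ MOVNE  r1←0xde
8: · SUBGE
9: · MOVCC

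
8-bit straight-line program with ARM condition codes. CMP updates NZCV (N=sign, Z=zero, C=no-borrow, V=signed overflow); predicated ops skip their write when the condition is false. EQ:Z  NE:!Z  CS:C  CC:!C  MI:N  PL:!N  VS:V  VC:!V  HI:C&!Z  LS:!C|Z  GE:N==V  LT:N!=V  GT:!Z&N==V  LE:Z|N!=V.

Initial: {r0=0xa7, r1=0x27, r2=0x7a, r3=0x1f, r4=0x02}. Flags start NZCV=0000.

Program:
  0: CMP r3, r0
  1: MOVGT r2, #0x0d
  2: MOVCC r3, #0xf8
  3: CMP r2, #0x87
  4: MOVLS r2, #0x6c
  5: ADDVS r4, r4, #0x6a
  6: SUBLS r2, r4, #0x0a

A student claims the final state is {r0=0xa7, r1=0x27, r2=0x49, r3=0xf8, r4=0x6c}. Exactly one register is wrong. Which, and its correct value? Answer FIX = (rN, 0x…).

FIX = (r2, 0x62)

[0] flags=0000 → (cmp)
[1] flags=0000 GT?T → r2=0x0d
[2] flags=0000 CC?T → r3=0xf8
[3] flags=1001 → (cmp)
[4] flags=1001 LS?T → r2=0x6c
[5] flags=1001 VS?T → r4=0x6c
[6] flags=1001 LS?T → r2=0x62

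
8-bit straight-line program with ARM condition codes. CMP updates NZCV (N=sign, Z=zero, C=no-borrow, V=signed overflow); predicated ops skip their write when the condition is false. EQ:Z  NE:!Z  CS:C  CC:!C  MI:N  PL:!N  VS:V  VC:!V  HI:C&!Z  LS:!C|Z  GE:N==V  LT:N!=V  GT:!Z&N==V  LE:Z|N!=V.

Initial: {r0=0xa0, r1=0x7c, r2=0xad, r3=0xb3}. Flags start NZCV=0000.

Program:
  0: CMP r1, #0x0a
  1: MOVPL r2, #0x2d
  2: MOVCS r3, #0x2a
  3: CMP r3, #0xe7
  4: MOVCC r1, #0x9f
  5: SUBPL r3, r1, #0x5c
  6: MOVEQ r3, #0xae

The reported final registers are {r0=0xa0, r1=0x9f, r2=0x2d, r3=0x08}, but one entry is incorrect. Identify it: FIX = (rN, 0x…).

FIX = (r3, 0x43)

[0] flags=0010 → (cmp)
[1] flags=0010 PL?T → r2=0x2d
[2] flags=0010 CS?T → r3=0x2a
[3] flags=0000 → (cmp)
[4] flags=0000 CC?T → r1=0x9f
[5] flags=0000 PL?T → r3=0x43
[6] flags=0000 EQ?F → skip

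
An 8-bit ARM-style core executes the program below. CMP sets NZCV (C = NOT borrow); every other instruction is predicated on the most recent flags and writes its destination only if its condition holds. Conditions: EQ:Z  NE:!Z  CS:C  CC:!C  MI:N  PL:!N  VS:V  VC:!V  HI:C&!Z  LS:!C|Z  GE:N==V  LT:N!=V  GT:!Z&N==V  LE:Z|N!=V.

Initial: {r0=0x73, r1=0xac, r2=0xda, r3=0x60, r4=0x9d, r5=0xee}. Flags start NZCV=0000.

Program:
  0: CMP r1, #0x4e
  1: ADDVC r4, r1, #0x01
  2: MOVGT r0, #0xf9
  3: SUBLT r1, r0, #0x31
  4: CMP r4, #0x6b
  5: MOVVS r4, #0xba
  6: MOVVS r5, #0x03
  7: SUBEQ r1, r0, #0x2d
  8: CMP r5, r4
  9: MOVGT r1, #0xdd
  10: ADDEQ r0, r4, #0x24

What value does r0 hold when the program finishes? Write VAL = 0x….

VAL = 0x73

[0] flags=0011 → (cmp)
[1] flags=0011 VC?F → skip
[2] flags=0011 GT?F → skip
[3] flags=0011 LT?T → r1=0x42
[4] flags=0011 → (cmp)
[5] flags=0011 VS?T → r4=0xba
[6] flags=0011 VS?T → r5=0x03
[7] flags=0011 EQ?F → skip
[8] flags=0000 → (cmp)
[9] flags=0000 GT?T → r1=0xdd
[10] flags=0000 EQ?F → skip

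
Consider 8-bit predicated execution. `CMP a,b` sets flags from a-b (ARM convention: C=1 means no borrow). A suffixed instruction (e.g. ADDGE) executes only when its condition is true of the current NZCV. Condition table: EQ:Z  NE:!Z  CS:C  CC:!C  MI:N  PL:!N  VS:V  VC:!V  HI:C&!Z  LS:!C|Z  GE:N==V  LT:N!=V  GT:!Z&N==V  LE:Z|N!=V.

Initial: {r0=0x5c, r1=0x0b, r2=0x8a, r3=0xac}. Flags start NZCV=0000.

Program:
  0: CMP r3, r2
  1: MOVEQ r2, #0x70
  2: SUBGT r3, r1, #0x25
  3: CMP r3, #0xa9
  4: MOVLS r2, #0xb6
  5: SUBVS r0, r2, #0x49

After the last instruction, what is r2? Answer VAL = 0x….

VAL = 0x8a

0: ✓ CMP  NZCV=0010
1: · MOVEQ
2: ✓ SUBGT  r3←0xe6
3: ✓ CMP  NZCV=0010
4: · MOVLS
5: · SUBVS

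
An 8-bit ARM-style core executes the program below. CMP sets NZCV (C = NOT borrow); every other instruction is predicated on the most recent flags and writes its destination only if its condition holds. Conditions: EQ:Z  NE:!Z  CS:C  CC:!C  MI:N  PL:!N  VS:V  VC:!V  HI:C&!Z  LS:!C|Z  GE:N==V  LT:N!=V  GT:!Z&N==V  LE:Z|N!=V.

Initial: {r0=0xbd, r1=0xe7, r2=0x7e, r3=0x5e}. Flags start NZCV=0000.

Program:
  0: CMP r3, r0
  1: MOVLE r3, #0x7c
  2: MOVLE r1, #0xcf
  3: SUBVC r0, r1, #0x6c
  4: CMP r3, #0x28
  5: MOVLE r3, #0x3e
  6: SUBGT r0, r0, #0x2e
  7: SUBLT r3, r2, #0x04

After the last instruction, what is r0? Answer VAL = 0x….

VAL = 0x8f

0: ✓ CMP  NZCV=1001
1: · MOVLE
2: · MOVLE
3: · SUBVC
4: ✓ CMP  NZCV=0010
5: · MOVLE
6: ✓ SUBGT  r0←0x8f
7: · SUBLT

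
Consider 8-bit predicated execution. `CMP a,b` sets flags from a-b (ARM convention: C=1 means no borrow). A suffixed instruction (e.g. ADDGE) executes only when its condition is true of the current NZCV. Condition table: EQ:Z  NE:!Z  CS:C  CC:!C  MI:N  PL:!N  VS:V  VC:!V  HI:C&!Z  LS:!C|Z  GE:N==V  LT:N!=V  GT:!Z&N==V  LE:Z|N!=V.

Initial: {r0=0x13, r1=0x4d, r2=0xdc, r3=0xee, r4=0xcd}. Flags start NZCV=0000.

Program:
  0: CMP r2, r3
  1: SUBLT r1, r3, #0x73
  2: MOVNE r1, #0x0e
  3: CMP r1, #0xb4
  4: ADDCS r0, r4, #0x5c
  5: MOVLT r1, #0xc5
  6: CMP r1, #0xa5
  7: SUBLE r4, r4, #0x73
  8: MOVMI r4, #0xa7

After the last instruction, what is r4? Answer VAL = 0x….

VAL = 0xcd

0: ✓ CMP  NZCV=1000
1: ✓ SUBLT  r1←0x7b
2: ✓ MOVNE  r1←0x0e
3: ✓ CMP  NZCV=0000
4: · ADDCS
5: · MOVLT
6: ✓ CMP  NZCV=0000
7: · SUBLE
8: · MOVMI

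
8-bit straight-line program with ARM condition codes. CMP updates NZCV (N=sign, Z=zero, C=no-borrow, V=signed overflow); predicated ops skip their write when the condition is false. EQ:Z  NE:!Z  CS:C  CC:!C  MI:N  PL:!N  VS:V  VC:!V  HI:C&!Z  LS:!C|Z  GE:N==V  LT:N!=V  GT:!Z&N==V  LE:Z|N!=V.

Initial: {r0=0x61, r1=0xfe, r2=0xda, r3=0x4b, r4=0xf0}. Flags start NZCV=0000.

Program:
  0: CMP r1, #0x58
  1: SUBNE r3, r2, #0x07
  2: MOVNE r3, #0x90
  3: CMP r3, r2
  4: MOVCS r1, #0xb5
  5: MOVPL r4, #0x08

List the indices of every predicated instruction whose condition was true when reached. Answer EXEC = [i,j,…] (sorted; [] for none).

[0] flags=1010 → (cmp)
[1] flags=1010 NE?T → r3=0xd3
[2] flags=1010 NE?T → r3=0x90
[3] flags=1000 → (cmp)
[4] flags=1000 CS?F → skip
[5] flags=1000 PL?F → skip

EXEC = [1,2]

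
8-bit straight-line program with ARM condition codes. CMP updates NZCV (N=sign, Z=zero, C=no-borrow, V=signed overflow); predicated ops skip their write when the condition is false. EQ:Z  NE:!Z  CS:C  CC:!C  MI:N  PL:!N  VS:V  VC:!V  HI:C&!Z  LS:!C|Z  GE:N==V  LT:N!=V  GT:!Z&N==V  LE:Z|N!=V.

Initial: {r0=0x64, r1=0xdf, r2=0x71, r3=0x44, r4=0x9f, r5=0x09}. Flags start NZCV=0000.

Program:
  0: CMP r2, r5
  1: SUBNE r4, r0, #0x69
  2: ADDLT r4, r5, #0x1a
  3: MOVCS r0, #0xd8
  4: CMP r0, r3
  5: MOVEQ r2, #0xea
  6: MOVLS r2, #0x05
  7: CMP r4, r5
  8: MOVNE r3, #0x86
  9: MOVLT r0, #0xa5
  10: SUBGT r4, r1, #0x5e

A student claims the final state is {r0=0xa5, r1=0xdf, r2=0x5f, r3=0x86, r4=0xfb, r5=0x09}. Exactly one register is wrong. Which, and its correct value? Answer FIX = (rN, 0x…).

FIX = (r2, 0x71)

0: ✓ CMP  NZCV=0010
1: ✓ SUBNE  r4←0xfb
2: · ADDLT
3: ✓ MOVCS  r0←0xd8
4: ✓ CMP  NZCV=1010
5: · MOVEQ
6: · MOVLS
7: ✓ CMP  NZCV=1010
8: ✓ MOVNE  r3←0x86
9: ✓ MOVLT  r0←0xa5
10: · SUBGT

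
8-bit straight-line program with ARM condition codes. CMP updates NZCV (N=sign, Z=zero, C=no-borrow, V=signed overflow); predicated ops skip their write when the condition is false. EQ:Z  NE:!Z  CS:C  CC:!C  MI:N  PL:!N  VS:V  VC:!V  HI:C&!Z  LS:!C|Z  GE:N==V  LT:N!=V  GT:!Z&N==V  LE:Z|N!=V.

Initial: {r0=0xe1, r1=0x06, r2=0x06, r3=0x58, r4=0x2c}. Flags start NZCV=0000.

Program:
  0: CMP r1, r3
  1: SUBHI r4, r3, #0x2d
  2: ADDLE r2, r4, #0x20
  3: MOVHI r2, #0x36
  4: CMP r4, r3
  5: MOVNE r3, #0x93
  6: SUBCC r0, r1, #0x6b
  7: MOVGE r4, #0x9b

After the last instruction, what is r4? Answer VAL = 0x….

0: ✓ CMP  NZCV=1000
1: · SUBHI
2: ✓ ADDLE  r2←0x4c
3: · MOVHI
4: ✓ CMP  NZCV=1000
5: ✓ MOVNE  r3←0x93
6: ✓ SUBCC  r0←0x9b
7: · MOVGE

VAL = 0x2c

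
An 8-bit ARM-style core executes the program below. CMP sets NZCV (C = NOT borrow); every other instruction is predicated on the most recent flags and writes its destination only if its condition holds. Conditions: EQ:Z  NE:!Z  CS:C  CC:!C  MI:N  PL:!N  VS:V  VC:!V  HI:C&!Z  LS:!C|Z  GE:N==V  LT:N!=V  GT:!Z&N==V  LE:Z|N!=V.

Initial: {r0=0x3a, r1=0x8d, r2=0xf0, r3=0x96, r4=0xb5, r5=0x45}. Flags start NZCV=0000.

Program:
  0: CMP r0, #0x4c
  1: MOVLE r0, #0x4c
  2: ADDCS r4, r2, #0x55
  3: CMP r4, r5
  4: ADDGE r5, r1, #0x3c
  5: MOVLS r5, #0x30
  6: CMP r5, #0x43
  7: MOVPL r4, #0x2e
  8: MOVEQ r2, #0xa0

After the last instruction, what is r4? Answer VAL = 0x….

[0] flags=1000 → (cmp)
[1] flags=1000 LE?T → r0=0x4c
[2] flags=1000 CS?F → skip
[3] flags=0011 → (cmp)
[4] flags=0011 GE?F → skip
[5] flags=0011 LS?F → skip
[6] flags=0010 → (cmp)
[7] flags=0010 PL?T → r4=0x2e
[8] flags=0010 EQ?F → skip

VAL = 0x2e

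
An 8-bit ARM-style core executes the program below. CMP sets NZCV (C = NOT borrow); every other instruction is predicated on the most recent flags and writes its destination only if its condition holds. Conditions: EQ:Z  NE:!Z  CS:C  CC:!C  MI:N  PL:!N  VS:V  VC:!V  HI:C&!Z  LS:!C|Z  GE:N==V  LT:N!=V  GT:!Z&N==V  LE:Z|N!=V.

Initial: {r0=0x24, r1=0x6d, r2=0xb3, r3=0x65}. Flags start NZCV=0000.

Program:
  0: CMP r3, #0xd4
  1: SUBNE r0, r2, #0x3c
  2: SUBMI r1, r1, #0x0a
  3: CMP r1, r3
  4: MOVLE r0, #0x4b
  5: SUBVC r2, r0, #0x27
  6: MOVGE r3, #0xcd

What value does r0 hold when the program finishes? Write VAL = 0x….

[0] flags=1001 → (cmp)
[1] flags=1001 NE?T → r0=0x77
[2] flags=1001 MI?T → r1=0x63
[3] flags=1000 → (cmp)
[4] flags=1000 LE?T → r0=0x4b
[5] flags=1000 VC?T → r2=0x24
[6] flags=1000 GE?F → skip

VAL = 0x4b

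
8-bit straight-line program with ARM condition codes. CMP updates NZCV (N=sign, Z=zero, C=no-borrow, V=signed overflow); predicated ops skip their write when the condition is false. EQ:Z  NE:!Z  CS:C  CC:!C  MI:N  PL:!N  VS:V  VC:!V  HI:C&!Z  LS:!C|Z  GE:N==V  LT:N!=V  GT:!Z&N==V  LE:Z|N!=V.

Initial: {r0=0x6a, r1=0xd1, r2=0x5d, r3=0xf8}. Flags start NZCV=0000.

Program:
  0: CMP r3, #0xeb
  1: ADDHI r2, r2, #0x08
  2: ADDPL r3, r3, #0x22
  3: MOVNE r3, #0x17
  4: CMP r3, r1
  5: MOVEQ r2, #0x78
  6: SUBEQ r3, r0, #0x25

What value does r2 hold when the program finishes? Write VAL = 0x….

[0] flags=0010 → (cmp)
[1] flags=0010 HI?T → r2=0x65
[2] flags=0010 PL?T → r3=0x1a
[3] flags=0010 NE?T → r3=0x17
[4] flags=0000 → (cmp)
[5] flags=0000 EQ?F → skip
[6] flags=0000 EQ?F → skip

VAL = 0x65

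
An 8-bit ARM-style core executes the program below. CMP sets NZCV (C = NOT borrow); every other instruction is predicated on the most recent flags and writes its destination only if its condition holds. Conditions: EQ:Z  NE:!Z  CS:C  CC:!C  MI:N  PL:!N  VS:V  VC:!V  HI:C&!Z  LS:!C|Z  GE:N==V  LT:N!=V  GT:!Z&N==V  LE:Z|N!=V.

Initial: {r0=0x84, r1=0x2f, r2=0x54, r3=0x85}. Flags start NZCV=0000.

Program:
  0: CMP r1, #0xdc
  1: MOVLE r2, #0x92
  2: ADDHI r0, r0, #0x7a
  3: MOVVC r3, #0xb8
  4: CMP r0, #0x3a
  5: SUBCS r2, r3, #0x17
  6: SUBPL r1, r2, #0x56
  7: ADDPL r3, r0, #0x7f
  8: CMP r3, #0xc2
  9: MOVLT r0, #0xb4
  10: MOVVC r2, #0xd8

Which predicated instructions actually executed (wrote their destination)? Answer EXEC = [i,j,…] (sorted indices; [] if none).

EXEC = [3,5,6,7,10]

[0] flags=0000 → (cmp)
[1] flags=0000 LE?F → skip
[2] flags=0000 HI?F → skip
[3] flags=0000 VC?T → r3=0xb8
[4] flags=0011 → (cmp)
[5] flags=0011 CS?T → r2=0xa1
[6] flags=0011 PL?T → r1=0x4b
[7] flags=0011 PL?T → r3=0x03
[8] flags=0000 → (cmp)
[9] flags=0000 LT?F → skip
[10] flags=0000 VC?T → r2=0xd8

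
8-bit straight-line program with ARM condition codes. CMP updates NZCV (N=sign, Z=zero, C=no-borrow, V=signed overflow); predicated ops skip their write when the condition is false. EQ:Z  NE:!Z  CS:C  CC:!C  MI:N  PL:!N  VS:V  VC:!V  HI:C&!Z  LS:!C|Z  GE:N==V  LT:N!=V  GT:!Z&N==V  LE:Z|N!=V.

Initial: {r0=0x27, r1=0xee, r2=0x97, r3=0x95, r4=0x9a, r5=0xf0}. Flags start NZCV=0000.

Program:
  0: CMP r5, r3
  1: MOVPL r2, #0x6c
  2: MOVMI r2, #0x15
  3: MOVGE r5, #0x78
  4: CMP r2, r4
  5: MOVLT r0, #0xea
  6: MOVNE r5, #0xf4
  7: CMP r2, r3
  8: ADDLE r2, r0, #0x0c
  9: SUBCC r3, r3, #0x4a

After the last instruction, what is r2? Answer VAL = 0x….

0: ✓ CMP  NZCV=0010
1: ✓ MOVPL  r2←0x6c
2: · MOVMI
3: ✓ MOVGE  r5←0x78
4: ✓ CMP  NZCV=1001
5: · MOVLT
6: ✓ MOVNE  r5←0xf4
7: ✓ CMP  NZCV=1001
8: · ADDLE
9: ✓ SUBCC  r3←0x4b

VAL = 0x6c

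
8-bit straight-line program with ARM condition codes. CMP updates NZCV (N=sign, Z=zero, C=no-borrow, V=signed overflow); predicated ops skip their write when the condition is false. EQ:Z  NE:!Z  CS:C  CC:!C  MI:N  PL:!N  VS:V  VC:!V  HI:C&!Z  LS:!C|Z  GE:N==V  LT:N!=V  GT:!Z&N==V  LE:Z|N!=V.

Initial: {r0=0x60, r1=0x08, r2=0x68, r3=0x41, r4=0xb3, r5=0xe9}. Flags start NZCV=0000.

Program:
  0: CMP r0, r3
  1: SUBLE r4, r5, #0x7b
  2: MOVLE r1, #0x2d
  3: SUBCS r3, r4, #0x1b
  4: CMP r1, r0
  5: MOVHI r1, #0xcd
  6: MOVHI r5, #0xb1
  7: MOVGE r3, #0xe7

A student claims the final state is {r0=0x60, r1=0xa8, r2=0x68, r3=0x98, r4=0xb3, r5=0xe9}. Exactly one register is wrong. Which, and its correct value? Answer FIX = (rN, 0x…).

FIX = (r1, 0x08)

0: ✓ CMP  NZCV=0010
1: · SUBLE
2: · MOVLE
3: ✓ SUBCS  r3←0x98
4: ✓ CMP  NZCV=1000
5: · MOVHI
6: · MOVHI
7: · MOVGE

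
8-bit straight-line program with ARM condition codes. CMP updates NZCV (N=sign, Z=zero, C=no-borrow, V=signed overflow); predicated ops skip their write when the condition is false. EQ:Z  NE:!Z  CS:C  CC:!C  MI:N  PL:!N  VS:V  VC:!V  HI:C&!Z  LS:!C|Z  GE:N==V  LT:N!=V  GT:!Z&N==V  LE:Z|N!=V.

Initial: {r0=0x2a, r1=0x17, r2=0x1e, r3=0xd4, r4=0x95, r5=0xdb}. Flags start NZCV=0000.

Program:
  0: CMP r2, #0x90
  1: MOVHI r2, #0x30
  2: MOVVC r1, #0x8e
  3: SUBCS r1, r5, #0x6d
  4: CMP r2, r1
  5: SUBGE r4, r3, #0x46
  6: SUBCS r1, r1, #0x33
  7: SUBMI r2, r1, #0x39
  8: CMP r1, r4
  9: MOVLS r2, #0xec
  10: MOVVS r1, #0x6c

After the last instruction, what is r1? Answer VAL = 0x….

[0] flags=1001 → (cmp)
[1] flags=1001 HI?F → skip
[2] flags=1001 VC?F → skip
[3] flags=1001 CS?F → skip
[4] flags=0010 → (cmp)
[5] flags=0010 GE?T → r4=0x8e
[6] flags=0010 CS?T → r1=0xe4
[7] flags=0010 MI?F → skip
[8] flags=0010 → (cmp)
[9] flags=0010 LS?F → skip
[10] flags=0010 VS?F → skip

VAL = 0xe4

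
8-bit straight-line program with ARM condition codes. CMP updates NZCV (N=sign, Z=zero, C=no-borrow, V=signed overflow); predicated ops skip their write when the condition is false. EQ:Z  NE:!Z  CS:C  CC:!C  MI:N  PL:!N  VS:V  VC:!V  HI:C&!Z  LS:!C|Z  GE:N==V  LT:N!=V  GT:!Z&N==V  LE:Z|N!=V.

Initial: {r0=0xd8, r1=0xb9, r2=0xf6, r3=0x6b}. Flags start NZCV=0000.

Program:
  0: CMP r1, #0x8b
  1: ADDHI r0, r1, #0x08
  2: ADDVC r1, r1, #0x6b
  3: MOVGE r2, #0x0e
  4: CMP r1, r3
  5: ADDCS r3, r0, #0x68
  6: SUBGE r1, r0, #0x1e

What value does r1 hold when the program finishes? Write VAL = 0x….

VAL = 0x24

0: ✓ CMP  NZCV=0010
1: ✓ ADDHI  r0←0xc1
2: ✓ ADDVC  r1←0x24
3: ✓ MOVGE  r2←0x0e
4: ✓ CMP  NZCV=1000
5: · ADDCS
6: · SUBGE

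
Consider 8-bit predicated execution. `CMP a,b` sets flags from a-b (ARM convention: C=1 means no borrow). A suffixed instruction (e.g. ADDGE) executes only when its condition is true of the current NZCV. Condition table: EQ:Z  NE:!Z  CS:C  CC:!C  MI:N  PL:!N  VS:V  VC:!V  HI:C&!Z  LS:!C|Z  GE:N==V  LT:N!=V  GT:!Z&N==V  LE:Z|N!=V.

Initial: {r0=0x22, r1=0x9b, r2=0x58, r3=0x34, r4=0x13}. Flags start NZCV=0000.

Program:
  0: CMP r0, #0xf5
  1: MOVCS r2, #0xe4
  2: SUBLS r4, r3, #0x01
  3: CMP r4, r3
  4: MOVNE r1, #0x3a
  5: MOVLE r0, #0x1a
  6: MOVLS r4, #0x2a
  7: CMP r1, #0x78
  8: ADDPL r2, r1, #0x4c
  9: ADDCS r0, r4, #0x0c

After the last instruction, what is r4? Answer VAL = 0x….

0: ✓ CMP  NZCV=0000
1: · MOVCS
2: ✓ SUBLS  r4←0x33
3: ✓ CMP  NZCV=1000
4: ✓ MOVNE  r1←0x3a
5: ✓ MOVLE  r0←0x1a
6: ✓ MOVLS  r4←0x2a
7: ✓ CMP  NZCV=1000
8: · ADDPL
9: · ADDCS

VAL = 0x2a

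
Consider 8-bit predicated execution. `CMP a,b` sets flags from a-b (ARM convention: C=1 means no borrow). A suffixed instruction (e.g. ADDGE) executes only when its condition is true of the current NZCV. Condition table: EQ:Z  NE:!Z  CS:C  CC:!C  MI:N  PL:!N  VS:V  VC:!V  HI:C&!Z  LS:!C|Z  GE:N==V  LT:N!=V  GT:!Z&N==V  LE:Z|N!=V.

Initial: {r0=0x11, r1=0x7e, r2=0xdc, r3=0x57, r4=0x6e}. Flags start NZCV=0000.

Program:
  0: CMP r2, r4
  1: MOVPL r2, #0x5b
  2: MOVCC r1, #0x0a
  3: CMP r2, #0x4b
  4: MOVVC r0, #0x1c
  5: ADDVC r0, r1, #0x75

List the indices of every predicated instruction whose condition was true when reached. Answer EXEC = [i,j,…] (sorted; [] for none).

EXEC = [1,4,5]

[0] flags=0011 → (cmp)
[1] flags=0011 PL?T → r2=0x5b
[2] flags=0011 CC?F → skip
[3] flags=0010 → (cmp)
[4] flags=0010 VC?T → r0=0x1c
[5] flags=0010 VC?T → r0=0xf3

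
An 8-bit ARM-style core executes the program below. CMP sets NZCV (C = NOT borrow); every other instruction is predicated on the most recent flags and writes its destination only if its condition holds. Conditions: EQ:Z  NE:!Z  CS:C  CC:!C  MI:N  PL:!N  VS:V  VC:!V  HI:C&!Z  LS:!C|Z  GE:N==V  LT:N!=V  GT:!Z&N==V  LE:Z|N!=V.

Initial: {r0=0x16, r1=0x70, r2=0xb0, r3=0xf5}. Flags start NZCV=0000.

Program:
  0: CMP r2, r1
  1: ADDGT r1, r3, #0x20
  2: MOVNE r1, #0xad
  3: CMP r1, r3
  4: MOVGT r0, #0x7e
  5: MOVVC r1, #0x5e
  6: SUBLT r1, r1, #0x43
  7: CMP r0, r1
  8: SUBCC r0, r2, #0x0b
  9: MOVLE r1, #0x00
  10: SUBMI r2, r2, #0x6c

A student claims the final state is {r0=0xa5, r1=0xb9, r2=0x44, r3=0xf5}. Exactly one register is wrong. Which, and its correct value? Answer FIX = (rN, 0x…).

[0] flags=0011 → (cmp)
[1] flags=0011 GT?F → skip
[2] flags=0011 NE?T → r1=0xad
[3] flags=1000 → (cmp)
[4] flags=1000 GT?F → skip
[5] flags=1000 VC?T → r1=0x5e
[6] flags=1000 LT?T → r1=0x1b
[7] flags=1000 → (cmp)
[8] flags=1000 CC?T → r0=0xa5
[9] flags=1000 LE?T → r1=0x00
[10] flags=1000 MI?T → r2=0x44

FIX = (r1, 0x00)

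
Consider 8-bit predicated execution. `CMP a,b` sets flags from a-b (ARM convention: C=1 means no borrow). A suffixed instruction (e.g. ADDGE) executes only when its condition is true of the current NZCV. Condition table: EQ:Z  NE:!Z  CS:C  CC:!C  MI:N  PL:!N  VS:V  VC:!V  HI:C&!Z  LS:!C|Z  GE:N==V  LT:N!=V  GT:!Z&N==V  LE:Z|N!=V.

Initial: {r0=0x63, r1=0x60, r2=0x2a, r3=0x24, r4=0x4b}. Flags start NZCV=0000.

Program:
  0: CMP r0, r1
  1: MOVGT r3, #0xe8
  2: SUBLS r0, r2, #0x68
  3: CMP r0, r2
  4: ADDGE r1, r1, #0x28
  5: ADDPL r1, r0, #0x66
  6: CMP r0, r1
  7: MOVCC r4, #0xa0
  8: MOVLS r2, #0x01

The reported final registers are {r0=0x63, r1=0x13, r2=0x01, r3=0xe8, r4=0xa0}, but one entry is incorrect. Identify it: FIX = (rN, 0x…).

[0] flags=0010 → (cmp)
[1] flags=0010 GT?T → r3=0xe8
[2] flags=0010 LS?F → skip
[3] flags=0010 → (cmp)
[4] flags=0010 GE?T → r1=0x88
[5] flags=0010 PL?T → r1=0xc9
[6] flags=1001 → (cmp)
[7] flags=1001 CC?T → r4=0xa0
[8] flags=1001 LS?T → r2=0x01

FIX = (r1, 0xc9)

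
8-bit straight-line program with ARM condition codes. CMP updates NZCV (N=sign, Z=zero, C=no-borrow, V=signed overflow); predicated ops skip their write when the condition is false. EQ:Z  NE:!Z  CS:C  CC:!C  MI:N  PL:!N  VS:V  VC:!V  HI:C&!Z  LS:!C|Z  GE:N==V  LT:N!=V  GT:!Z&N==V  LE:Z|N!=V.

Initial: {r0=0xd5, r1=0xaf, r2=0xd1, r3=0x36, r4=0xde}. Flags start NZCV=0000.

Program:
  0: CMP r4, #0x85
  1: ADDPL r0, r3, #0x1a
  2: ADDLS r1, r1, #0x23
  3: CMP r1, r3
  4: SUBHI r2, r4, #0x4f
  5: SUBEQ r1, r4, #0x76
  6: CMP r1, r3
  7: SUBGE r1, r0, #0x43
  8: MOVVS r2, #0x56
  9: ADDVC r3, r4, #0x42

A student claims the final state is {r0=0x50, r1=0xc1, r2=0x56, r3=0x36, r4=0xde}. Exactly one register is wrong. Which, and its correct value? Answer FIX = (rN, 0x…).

0: ✓ CMP  NZCV=0010
1: ✓ ADDPL  r0←0x50
2: · ADDLS
3: ✓ CMP  NZCV=0011
4: ✓ SUBHI  r2←0x8f
5: · SUBEQ
6: ✓ CMP  NZCV=0011
7: · SUBGE
8: ✓ MOVVS  r2←0x56
9: · ADDVC

FIX = (r1, 0xaf)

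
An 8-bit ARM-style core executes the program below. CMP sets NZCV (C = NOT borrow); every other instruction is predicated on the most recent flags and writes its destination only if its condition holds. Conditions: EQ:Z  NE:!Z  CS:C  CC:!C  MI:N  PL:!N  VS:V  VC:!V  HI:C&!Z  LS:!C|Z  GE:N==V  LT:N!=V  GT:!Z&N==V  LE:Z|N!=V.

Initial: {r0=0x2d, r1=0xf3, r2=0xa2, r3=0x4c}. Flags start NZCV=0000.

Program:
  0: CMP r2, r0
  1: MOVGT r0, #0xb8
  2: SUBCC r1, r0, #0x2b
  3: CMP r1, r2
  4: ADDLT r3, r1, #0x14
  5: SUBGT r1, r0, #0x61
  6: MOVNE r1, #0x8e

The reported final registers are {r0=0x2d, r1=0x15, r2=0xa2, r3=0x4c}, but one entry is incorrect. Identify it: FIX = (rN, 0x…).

[0] flags=0011 → (cmp)
[1] flags=0011 GT?F → skip
[2] flags=0011 CC?F → skip
[3] flags=0010 → (cmp)
[4] flags=0010 LT?F → skip
[5] flags=0010 GT?T → r1=0xcc
[6] flags=0010 NE?T → r1=0x8e

FIX = (r1, 0x8e)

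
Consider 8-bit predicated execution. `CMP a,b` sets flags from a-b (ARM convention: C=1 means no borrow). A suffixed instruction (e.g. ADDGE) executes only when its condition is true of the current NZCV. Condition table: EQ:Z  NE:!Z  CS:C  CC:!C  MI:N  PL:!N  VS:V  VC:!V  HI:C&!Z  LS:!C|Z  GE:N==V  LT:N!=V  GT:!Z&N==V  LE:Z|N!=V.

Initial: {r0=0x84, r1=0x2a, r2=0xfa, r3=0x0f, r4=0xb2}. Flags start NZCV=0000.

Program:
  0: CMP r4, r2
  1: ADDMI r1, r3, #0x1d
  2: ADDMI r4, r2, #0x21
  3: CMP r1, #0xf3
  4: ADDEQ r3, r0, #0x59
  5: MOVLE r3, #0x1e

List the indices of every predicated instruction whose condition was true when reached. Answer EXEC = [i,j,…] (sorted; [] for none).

EXEC = [1,2]

0: ✓ CMP  NZCV=1000
1: ✓ ADDMI  r1←0x2c
2: ✓ ADDMI  r4←0x1b
3: ✓ CMP  NZCV=0000
4: · ADDEQ
5: · MOVLE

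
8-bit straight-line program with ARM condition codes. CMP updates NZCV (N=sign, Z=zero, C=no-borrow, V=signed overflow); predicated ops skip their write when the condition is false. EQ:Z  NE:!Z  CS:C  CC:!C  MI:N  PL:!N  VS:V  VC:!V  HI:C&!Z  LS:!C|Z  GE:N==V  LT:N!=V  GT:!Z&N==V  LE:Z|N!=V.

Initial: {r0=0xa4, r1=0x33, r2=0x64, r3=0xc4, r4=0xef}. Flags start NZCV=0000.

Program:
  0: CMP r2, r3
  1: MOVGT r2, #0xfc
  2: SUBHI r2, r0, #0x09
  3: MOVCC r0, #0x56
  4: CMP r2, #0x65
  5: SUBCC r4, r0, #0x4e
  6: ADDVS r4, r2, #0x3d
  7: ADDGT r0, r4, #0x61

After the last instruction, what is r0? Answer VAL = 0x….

[0] flags=1001 → (cmp)
[1] flags=1001 GT?T → r2=0xfc
[2] flags=1001 HI?F → skip
[3] flags=1001 CC?T → r0=0x56
[4] flags=1010 → (cmp)
[5] flags=1010 CC?F → skip
[6] flags=1010 VS?F → skip
[7] flags=1010 GT?F → skip

VAL = 0x56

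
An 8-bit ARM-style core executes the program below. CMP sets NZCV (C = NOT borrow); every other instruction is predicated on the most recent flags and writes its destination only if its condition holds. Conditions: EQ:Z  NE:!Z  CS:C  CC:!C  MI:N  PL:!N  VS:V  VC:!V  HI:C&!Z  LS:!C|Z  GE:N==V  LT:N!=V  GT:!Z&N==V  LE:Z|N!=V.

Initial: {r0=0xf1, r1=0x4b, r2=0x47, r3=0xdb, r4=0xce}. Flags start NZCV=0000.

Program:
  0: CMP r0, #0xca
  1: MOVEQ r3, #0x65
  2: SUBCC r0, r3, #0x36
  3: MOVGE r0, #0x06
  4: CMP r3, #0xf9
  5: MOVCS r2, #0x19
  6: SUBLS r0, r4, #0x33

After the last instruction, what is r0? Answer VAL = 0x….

0: ✓ CMP  NZCV=0010
1: · MOVEQ
2: · SUBCC
3: ✓ MOVGE  r0←0x06
4: ✓ CMP  NZCV=1000
5: · MOVCS
6: ✓ SUBLS  r0←0x9b

VAL = 0x9b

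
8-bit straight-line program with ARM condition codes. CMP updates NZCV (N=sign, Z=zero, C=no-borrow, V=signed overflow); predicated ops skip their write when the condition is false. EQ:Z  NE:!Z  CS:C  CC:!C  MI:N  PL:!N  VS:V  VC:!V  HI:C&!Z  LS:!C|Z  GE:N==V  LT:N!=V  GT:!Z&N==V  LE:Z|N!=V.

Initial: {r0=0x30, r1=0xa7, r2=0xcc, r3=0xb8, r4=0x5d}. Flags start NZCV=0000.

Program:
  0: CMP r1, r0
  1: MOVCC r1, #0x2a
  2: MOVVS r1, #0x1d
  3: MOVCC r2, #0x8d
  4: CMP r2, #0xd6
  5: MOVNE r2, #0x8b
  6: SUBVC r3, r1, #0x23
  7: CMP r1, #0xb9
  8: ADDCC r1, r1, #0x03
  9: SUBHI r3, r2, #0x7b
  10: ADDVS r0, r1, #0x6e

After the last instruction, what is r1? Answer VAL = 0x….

VAL = 0x20

0: ✓ CMP  NZCV=0011
1: · MOVCC
2: ✓ MOVVS  r1←0x1d
3: · MOVCC
4: ✓ CMP  NZCV=1000
5: ✓ MOVNE  r2←0x8b
6: ✓ SUBVC  r3←0xfa
7: ✓ CMP  NZCV=0000
8: ✓ ADDCC  r1←0x20
9: · SUBHI
10: · ADDVS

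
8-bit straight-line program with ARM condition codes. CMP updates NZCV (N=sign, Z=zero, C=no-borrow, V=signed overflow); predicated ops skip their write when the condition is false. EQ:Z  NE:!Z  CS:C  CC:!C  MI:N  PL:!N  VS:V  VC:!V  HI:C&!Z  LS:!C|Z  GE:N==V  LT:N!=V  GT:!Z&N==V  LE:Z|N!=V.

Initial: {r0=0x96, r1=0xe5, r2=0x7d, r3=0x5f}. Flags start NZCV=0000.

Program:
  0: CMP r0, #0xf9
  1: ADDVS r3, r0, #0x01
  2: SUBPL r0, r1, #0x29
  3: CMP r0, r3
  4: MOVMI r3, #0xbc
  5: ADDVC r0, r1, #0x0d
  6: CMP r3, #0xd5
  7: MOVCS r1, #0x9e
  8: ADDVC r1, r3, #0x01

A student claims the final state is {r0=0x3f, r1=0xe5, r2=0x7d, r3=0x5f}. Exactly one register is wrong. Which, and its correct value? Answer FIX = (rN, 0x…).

FIX = (r0, 0x96)

0: ✓ CMP  NZCV=1000
1: · ADDVS
2: · SUBPL
3: ✓ CMP  NZCV=0011
4: · MOVMI
5: · ADDVC
6: ✓ CMP  NZCV=1001
7: · MOVCS
8: · ADDVC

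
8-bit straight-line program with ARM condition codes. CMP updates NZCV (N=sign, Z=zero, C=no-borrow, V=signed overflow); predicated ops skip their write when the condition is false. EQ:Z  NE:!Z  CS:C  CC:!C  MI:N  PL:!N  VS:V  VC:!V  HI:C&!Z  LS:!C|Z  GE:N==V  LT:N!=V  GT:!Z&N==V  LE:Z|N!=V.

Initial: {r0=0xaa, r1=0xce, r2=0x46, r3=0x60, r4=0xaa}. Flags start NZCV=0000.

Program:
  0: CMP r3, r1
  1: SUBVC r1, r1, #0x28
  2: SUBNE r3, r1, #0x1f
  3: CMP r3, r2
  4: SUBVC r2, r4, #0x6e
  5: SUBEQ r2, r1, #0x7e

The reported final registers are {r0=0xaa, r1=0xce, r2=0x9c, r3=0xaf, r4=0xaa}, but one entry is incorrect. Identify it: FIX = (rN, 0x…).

0: ✓ CMP  NZCV=1001
1: · SUBVC
2: ✓ SUBNE  r3←0xaf
3: ✓ CMP  NZCV=0011
4: · SUBVC
5: · SUBEQ

FIX = (r2, 0x46)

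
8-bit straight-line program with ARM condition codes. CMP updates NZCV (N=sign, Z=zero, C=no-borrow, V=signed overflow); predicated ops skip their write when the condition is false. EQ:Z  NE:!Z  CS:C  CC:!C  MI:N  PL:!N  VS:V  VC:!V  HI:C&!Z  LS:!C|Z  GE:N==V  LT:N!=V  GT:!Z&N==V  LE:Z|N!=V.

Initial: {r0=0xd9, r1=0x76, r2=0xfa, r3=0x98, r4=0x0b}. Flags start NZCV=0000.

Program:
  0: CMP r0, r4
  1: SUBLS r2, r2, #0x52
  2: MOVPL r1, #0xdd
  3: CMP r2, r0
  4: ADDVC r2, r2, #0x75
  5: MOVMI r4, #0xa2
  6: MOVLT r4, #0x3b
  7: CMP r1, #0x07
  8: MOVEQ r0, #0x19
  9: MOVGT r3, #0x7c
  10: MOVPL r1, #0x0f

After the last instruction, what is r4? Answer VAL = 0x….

[0] flags=1010 → (cmp)
[1] flags=1010 LS?F → skip
[2] flags=1010 PL?F → skip
[3] flags=0010 → (cmp)
[4] flags=0010 VC?T → r2=0x6f
[5] flags=0010 MI?F → skip
[6] flags=0010 LT?F → skip
[7] flags=0010 → (cmp)
[8] flags=0010 EQ?F → skip
[9] flags=0010 GT?T → r3=0x7c
[10] flags=0010 PL?T → r1=0x0f

VAL = 0x0b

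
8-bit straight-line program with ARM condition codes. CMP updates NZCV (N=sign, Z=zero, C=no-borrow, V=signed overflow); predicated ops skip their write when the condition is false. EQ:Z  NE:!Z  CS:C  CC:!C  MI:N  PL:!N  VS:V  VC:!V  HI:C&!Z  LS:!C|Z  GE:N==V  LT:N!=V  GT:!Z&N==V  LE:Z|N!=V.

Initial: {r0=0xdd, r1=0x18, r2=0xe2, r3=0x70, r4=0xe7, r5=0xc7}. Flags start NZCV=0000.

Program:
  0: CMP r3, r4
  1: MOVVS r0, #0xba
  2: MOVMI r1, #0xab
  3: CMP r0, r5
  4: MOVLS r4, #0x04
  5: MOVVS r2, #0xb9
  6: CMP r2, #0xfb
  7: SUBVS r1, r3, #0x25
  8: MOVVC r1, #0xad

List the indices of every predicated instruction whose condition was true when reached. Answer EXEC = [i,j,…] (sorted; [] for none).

[0] flags=1001 → (cmp)
[1] flags=1001 VS?T → r0=0xba
[2] flags=1001 MI?T → r1=0xab
[3] flags=1000 → (cmp)
[4] flags=1000 LS?T → r4=0x04
[5] flags=1000 VS?F → skip
[6] flags=1000 → (cmp)
[7] flags=1000 VS?F → skip
[8] flags=1000 VC?T → r1=0xad

EXEC = [1,2,4,8]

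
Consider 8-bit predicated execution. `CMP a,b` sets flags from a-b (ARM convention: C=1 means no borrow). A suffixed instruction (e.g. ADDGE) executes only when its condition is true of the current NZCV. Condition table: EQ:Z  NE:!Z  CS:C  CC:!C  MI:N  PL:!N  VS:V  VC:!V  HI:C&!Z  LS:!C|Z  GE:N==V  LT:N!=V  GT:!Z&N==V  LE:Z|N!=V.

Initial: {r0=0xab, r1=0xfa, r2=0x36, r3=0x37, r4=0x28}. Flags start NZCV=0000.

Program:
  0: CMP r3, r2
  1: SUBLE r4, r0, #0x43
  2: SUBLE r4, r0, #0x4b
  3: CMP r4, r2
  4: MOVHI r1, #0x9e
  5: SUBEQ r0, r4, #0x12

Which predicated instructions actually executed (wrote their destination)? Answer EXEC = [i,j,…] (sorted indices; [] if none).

0: ✓ CMP  NZCV=0010
1: · SUBLE
2: · SUBLE
3: ✓ CMP  NZCV=1000
4: · MOVHI
5: · SUBEQ

EXEC = []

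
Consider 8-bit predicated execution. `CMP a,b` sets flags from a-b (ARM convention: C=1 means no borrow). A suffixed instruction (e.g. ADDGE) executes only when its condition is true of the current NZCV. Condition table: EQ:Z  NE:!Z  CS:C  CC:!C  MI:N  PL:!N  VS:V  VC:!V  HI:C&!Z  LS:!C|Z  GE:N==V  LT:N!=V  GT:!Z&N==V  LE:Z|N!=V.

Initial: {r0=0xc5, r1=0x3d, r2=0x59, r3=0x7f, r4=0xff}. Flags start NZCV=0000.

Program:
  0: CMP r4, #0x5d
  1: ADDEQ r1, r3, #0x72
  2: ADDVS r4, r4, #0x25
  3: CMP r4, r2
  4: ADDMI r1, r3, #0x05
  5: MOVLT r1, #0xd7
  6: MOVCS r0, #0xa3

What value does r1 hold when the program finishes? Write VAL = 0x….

VAL = 0xd7

0: ✓ CMP  NZCV=1010
1: · ADDEQ
2: · ADDVS
3: ✓ CMP  NZCV=1010
4: ✓ ADDMI  r1←0x84
5: ✓ MOVLT  r1←0xd7
6: ✓ MOVCS  r0←0xa3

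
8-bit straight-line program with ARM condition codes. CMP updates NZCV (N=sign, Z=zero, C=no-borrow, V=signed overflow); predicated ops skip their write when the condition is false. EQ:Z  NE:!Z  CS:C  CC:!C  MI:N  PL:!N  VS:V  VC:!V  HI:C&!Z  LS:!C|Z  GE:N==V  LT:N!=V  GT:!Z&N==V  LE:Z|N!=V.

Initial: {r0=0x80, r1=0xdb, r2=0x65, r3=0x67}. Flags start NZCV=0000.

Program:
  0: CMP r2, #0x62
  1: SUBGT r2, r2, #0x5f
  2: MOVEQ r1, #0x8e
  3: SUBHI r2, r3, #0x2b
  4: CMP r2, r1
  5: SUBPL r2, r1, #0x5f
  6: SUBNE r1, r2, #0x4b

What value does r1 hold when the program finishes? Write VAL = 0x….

VAL = 0x31

0: ✓ CMP  NZCV=0010
1: ✓ SUBGT  r2←0x06
2: · MOVEQ
3: ✓ SUBHI  r2←0x3c
4: ✓ CMP  NZCV=0000
5: ✓ SUBPL  r2←0x7c
6: ✓ SUBNE  r1←0x31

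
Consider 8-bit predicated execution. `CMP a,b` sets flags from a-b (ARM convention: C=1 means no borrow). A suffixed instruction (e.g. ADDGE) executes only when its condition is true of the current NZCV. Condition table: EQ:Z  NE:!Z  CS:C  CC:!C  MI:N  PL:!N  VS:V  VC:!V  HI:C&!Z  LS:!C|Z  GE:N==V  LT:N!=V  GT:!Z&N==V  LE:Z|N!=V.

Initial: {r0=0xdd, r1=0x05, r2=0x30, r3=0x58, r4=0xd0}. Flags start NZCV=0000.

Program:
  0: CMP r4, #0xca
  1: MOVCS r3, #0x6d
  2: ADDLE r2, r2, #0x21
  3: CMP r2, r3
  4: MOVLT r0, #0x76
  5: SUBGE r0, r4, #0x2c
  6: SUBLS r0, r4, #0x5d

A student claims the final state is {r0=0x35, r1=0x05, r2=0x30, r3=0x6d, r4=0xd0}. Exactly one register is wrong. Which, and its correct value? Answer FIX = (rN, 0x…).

FIX = (r0, 0x73)

[0] flags=0010 → (cmp)
[1] flags=0010 CS?T → r3=0x6d
[2] flags=0010 LE?F → skip
[3] flags=1000 → (cmp)
[4] flags=1000 LT?T → r0=0x76
[5] flags=1000 GE?F → skip
[6] flags=1000 LS?T → r0=0x73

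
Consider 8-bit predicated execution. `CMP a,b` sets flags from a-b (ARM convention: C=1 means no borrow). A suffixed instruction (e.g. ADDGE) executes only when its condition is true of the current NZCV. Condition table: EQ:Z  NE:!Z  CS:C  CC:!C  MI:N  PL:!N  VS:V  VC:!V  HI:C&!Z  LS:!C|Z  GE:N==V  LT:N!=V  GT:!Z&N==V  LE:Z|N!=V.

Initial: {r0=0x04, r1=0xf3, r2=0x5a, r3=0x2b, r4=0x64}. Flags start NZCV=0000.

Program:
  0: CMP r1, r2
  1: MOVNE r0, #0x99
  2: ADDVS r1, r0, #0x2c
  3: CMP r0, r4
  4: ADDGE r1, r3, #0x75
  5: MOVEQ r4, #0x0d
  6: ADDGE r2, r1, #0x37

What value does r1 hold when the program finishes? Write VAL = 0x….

VAL = 0xf3

0: ✓ CMP  NZCV=1010
1: ✓ MOVNE  r0←0x99
2: · ADDVS
3: ✓ CMP  NZCV=0011
4: · ADDGE
5: · MOVEQ
6: · ADDGE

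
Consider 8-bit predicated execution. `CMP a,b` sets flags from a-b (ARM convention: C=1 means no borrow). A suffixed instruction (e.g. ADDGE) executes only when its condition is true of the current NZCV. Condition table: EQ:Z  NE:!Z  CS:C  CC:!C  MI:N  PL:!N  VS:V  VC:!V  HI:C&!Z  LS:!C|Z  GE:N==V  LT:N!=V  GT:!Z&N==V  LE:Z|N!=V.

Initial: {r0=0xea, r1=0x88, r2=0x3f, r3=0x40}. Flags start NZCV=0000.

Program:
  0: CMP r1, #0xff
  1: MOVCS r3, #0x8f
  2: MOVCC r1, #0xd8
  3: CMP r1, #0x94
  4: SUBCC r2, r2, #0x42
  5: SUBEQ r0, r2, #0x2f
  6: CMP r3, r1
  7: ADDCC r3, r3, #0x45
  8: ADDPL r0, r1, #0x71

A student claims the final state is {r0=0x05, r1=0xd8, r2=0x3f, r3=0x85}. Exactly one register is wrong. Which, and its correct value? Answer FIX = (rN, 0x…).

FIX = (r0, 0x49)

[0] flags=1000 → (cmp)
[1] flags=1000 CS?F → skip
[2] flags=1000 CC?T → r1=0xd8
[3] flags=0010 → (cmp)
[4] flags=0010 CC?F → skip
[5] flags=0010 EQ?F → skip
[6] flags=0000 → (cmp)
[7] flags=0000 CC?T → r3=0x85
[8] flags=0000 PL?T → r0=0x49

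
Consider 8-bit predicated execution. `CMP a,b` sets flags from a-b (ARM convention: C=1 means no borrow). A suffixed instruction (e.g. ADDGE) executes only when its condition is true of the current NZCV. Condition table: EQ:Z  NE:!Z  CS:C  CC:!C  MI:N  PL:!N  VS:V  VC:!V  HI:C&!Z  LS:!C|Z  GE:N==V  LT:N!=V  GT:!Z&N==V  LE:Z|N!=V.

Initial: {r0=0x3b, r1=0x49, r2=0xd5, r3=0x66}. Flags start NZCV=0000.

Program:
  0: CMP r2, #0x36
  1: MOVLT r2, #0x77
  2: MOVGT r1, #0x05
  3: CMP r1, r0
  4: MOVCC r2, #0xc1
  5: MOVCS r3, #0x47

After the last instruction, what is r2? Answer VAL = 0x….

[0] flags=1010 → (cmp)
[1] flags=1010 LT?T → r2=0x77
[2] flags=1010 GT?F → skip
[3] flags=0010 → (cmp)
[4] flags=0010 CC?F → skip
[5] flags=0010 CS?T → r3=0x47

VAL = 0x77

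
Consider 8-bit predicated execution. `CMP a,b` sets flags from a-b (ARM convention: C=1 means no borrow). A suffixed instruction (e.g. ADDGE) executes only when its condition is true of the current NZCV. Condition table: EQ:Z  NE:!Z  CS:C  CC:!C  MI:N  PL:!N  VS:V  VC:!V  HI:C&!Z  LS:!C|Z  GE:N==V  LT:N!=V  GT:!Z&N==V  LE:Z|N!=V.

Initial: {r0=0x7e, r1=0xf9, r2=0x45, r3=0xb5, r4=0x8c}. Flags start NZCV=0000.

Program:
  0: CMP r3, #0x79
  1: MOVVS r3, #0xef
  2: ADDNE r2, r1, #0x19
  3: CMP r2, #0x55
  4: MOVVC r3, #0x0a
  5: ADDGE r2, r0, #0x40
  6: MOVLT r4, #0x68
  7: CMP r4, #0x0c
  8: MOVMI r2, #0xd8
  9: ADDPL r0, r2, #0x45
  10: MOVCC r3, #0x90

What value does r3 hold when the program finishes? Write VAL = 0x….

[0] flags=0011 → (cmp)
[1] flags=0011 VS?T → r3=0xef
[2] flags=0011 NE?T → r2=0x12
[3] flags=1000 → (cmp)
[4] flags=1000 VC?T → r3=0x0a
[5] flags=1000 GE?F → skip
[6] flags=1000 LT?T → r4=0x68
[7] flags=0010 → (cmp)
[8] flags=0010 MI?F → skip
[9] flags=0010 PL?T → r0=0x57
[10] flags=0010 CC?F → skip

VAL = 0x0a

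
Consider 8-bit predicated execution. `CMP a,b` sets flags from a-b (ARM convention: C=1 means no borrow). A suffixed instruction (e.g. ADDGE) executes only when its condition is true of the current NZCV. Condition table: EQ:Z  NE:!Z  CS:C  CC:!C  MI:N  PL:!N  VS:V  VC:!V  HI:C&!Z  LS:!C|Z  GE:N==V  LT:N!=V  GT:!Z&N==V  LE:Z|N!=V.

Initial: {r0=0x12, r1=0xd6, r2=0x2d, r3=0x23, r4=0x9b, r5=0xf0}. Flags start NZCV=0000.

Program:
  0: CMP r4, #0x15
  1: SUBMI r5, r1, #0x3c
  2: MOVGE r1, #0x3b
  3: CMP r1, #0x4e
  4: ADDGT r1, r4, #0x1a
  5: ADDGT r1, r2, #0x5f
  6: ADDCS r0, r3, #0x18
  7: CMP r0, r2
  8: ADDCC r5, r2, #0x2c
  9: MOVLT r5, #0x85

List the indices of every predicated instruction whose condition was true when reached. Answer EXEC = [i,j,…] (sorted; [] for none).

EXEC = [1,6]

0: ✓ CMP  NZCV=1010
1: ✓ SUBMI  r5←0x9a
2: · MOVGE
3: ✓ CMP  NZCV=1010
4: · ADDGT
5: · ADDGT
6: ✓ ADDCS  r0←0x3b
7: ✓ CMP  NZCV=0010
8: · ADDCC
9: · MOVLT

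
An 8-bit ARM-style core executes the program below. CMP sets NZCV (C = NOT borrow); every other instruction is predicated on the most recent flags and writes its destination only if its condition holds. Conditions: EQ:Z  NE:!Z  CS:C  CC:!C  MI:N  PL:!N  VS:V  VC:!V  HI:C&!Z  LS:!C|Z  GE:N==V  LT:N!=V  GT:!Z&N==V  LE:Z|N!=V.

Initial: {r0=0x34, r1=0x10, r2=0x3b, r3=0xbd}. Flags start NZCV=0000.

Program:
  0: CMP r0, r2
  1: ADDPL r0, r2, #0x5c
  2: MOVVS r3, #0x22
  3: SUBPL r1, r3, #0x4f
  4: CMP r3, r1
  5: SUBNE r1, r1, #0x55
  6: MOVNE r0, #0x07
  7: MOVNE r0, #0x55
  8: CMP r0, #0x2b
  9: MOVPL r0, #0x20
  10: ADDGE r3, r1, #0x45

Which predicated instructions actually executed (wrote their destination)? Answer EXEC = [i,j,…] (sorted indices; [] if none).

[0] flags=1000 → (cmp)
[1] flags=1000 PL?F → skip
[2] flags=1000 VS?F → skip
[3] flags=1000 PL?F → skip
[4] flags=1010 → (cmp)
[5] flags=1010 NE?T → r1=0xbb
[6] flags=1010 NE?T → r0=0x07
[7] flags=1010 NE?T → r0=0x55
[8] flags=0010 → (cmp)
[9] flags=0010 PL?T → r0=0x20
[10] flags=0010 GE?T → r3=0x00

EXEC = [5,6,7,9,10]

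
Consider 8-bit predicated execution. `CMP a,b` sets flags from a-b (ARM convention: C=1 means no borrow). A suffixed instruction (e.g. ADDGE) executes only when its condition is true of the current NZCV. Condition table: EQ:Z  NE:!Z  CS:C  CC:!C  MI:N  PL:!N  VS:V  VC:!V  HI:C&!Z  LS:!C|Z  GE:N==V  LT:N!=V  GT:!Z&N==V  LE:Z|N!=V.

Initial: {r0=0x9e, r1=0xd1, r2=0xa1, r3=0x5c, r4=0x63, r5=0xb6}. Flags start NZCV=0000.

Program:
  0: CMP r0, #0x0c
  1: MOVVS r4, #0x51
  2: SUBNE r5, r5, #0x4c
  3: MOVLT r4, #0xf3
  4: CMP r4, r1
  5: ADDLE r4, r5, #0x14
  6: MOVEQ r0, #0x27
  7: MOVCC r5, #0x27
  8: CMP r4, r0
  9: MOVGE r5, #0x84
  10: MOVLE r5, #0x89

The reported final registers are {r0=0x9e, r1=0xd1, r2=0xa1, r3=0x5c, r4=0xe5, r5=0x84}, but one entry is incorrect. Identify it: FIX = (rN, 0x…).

FIX = (r4, 0xf3)

0: ✓ CMP  NZCV=1010
1: · MOVVS
2: ✓ SUBNE  r5←0x6a
3: ✓ MOVLT  r4←0xf3
4: ✓ CMP  NZCV=0010
5: · ADDLE
6: · MOVEQ
7: · MOVCC
8: ✓ CMP  NZCV=0010
9: ✓ MOVGE  r5←0x84
10: · MOVLE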